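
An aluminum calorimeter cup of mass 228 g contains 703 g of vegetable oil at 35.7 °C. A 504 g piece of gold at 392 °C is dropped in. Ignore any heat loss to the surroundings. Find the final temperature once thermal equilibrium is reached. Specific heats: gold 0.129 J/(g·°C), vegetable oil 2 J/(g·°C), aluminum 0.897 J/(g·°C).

T_f is the heat-capacity-weighted average of the initial temperatures:
T_f = (65.02×392 + 1406×35.7 + 204.52×35.7) / (65.02 + 1406 + 204.52)
    = 82982 / 1675.5 ≈ 49.53 °C

T_f ≈ 49.5 °C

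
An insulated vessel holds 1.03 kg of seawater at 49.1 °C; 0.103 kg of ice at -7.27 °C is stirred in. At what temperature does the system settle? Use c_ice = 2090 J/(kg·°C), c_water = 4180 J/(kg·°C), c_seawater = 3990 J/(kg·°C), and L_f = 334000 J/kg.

T_f ≈ 36.5 °C

Sum of m c ΔT and latent-heat terms is zero:
ice -7.27→0 °C: 0.103·2090·7.27 = 1565
  fusion: m_ice L_f = 0.103·334000 = 34402
  meltwater 0→T: 0.103·4180·T = 430.54 T
  seawater: 4109.7(T − 49.1)
4540.2 T = 201786 − 35967 = 165819
T ≈ 36.52 °C (positive, so assuming full melt was valid).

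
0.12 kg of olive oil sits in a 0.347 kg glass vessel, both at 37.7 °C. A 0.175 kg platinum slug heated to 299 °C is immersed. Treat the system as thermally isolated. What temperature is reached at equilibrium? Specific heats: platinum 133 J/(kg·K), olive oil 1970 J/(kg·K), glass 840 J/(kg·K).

Energy conservation, ΣQ = 0:
0.175·133·(T − 299) + 0.12·1970·(T − 37.7) + 0.347·840·(T − 37.7) = 0
(23.27 + 236.4 + 291.48) T = 23.27·299 + 236.4·37.7 + 291.48·37.7
T = 26860/551.15 ≈ 48.73 °C

T_f ≈ 48.7 °C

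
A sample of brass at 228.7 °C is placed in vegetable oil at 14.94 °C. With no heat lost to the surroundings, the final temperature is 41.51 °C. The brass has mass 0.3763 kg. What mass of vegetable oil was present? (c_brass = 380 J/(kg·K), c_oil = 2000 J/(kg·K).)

m ≈ 0.504 kg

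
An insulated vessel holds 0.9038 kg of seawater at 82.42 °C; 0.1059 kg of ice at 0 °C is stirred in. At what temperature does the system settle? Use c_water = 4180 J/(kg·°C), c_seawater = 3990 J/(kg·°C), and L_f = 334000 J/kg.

T_f ≈ 64.7 °C

Setting the total heat transfer to zero:
fusion: m_ice L_f = 0.1059·334000 = 35371
  meltwater 0→T: 0.1059·4180·T = 442.66 T
  seawater: 3606.2(T − 82.42)
4048.8 T = 297220 − 35371 = 261849
T ≈ 64.67 °C (positive, so assuming full melt was valid).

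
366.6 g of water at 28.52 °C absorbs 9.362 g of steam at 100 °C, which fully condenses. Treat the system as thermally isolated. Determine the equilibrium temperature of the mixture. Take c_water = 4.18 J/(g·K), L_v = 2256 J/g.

Heat gained plus heat lost sum to zero:
condense steam: −9.362×2256 = −21121
  condensate cools 100→T: 9.362×4.18×(T − 100) = 39.13(T − 100)
  water warms: 366.6×4.18×(T − 28.52) = 1532.4(T − 28.52)
1571.5 T = 21121 + 3913.3 + 43704 = 68738
T ≈ 43.74 °C — below 100 °C, confirming all the steam condensed.

T_f ≈ 43.7 °C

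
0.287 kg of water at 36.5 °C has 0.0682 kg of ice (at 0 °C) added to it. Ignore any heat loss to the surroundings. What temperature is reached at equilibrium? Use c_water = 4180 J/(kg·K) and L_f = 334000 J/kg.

Heat gained plus heat lost sum to zero:
latent heat to melt: 0.0682×334000 = 22779; warm the meltwater: 285.08 T; water: 1199.7(T − 36.5)
1484.7 T = 43788 − 22779 = 21009
T ≈ 14.15 °C. Since T > 0 °C, the all-ice-melts assumption holds.

T_f ≈ 14.1 °C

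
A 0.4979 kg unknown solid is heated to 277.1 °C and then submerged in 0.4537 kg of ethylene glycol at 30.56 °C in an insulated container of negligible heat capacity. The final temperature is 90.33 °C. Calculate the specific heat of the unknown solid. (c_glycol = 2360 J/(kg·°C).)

c ≈ 688 J/(kg·°C)

m_s c (T_s − T_f) = m_glycol c_glycol (T_f − T_0):
0.4979·c·(277.1 − 90.33) = 0.4537·2360·(90.33 − 30.56)
92.99 c = 63998  ⇒  c ≈ 688.2 J/(kg·°C)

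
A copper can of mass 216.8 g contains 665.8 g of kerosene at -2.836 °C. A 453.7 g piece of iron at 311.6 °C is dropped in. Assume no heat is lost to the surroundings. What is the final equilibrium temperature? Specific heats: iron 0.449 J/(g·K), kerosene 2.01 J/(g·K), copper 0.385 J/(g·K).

Conservation of energy gives ΣQ = 0:
453.7×0.449×(T − 311.6) + 665.8×2.01×(T − (-2.836)) + 216.8×0.385×(T − (-2.836)) = 0
203.71(T − 311.6) + 1338.3(T − (-2.836)) + 83.47(T − (-2.836)) = 0
(203.71 + 1338.3 + 83.47) T = 203.71×311.6 + 1338.3×(-2.836) + 83.47×(-2.836)
T = 59444/1625.4 ≈ 36.57 °C

T_f ≈ 36.6 °C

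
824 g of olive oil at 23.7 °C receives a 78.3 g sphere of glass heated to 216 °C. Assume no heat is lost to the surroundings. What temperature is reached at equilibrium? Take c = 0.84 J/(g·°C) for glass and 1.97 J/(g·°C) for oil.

T_f ≈ 31.2 °C

T_f is the heat-capacity-weighted average of the initial temperatures:
T_f = (65.77*216 + 1623.3*23.7) / (65.77 + 1623.3)
    = 52678 / 1689.1 ≈ 31.19 °C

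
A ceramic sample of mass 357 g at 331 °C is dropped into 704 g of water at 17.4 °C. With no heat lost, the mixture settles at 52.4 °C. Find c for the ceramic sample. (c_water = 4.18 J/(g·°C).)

Net heat exchanged in the isolated system is zero:
357×c×(52.4 − 331) + 704×4.18×(52.4 − 17.4) = 0
-99460 c = -102995
c = -102995/-99460 ≈ 1.036 J/(g·°C)

c ≈ 1.04 J/(g·°C)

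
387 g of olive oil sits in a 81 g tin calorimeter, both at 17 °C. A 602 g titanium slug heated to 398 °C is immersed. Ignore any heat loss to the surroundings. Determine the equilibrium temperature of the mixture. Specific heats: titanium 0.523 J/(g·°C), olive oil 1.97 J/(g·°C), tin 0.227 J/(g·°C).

Heat gained plus heat lost sum to zero:
602×0.523×(T − 398) + 387×1.97×(T − 17) + 81×0.227×(T − 17) = 0
314.85(T − 398) + 762.39(T − 17) + 18.39(T − 17) = 0
(314.85 + 762.39 + 18.39) T = 314.85×398 + 762.39×17 + 18.39×17
T = 138582 / 1095.6 = 126 °C

T_f ≈ 126.5 °C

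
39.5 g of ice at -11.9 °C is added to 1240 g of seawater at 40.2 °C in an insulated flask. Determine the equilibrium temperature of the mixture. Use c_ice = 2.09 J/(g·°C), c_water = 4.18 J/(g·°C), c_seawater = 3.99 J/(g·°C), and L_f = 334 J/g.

T_f ≈ 36.1 °C

Sum of m c ΔT and latent-heat terms is zero:
warm ice to 0 °C: 39.5×2.09×(0 − (-11.9)) = 982.4; latent heat to melt: 39.5×334 = 13193; meltwater 0→T: 39.5×4.18×T = 165.11 T; seawater: 4947.6(T − 40.2)
5112.7 T = 198894 − 14175 = 184718
T ≈ 36.13 °C — above 0 °C, consistent with complete melting.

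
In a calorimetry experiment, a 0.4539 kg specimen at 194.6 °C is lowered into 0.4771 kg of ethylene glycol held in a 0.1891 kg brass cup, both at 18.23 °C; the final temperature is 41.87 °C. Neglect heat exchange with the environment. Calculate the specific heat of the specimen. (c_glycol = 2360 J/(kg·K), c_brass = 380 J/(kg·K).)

Taking heat into each body as positive, Σ m c ΔT = 0:
0.4539·c·(41.87 − 194.6) + 0.4771·2360·(41.87 − 18.23) + 0.1891·380·(41.87 − 18.23) = 0
-69.32 c = -28316
c = -28316/-69.32 ≈ 408.5 J/(kg·K)

c ≈ 408 J/(kg·K)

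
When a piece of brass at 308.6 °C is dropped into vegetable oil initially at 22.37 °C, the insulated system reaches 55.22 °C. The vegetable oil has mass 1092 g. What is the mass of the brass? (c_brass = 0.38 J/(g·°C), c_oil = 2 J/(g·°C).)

m ≈ 745 g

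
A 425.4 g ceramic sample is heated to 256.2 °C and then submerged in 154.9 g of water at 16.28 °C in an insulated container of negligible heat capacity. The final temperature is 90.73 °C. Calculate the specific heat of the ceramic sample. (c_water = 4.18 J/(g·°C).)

c ≈ 0.685 J/(g·°C)

Conservation of energy gives ΣQ = 0:
425.4×c×(90.73 − 256.2) + 154.9×4.18×(90.73 − 16.28) = 0
-70391 c = -48205
c = -48205/-70391 ≈ 0.6848 J/(g·°C)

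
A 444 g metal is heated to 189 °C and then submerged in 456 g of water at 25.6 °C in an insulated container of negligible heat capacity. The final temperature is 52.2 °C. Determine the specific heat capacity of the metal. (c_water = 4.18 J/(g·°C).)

c ≈ 0.835 J/(g·°C)

Taking heat into each body as positive, Σ m c ΔT = 0:
444·c·(52.2 − 189) + 456·4.18·(52.2 − 25.6) = 0
-60739 c = -50702
c = -50702/-60739 ≈ 0.8347 J/(g·°C)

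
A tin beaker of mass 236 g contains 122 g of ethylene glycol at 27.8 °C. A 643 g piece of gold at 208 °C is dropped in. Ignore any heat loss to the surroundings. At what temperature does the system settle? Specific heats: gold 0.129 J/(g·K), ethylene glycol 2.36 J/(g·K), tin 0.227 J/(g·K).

T_f ≈ 63.0 °C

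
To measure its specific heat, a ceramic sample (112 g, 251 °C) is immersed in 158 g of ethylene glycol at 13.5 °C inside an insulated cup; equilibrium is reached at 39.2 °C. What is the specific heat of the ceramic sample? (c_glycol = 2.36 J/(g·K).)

Heat lost by the ceramic sample = heat gained by the glycol:
112·c·(251 − 39.2) = 158·2.36·(39.2 − 13.5)
23722 c = 9583  ⇒  c ≈ 0.404 J/(g·K)

c ≈ 0.404 J/(g·K)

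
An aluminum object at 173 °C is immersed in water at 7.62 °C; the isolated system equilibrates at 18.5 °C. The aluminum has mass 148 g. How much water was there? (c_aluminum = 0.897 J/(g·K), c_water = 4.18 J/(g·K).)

m ≈ 451 g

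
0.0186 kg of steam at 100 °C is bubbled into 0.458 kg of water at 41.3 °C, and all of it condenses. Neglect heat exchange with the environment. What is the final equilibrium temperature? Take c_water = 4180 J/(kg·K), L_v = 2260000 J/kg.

T_f ≈ 64.7 °C

Setting the total heat transfer to zero:
latent heat released on condensation: 0.0186×2260000 = 42036
  condensate cools 100→T: 0.0186×4180×(T − 100) = 77.75(T − 100)
  water warms: 0.458×4180×(T − 41.3) = 1914.4(T − 41.3)
1992.2 T = 42036 + 7774.8 + 79066 = 128877
T ≈ 64.69 °C — below 100 °C, confirming all the steam condensed.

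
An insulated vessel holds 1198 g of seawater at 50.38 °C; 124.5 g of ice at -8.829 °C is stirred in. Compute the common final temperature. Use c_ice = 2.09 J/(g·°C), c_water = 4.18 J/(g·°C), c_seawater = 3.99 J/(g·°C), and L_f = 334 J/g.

T_f ≈ 37.2 °C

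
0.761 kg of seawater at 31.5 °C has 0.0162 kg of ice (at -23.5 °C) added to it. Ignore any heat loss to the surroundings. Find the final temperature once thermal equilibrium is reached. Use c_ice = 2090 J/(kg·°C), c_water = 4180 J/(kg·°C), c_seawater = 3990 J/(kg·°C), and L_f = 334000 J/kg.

Let T be the final temperature. ΣQ_i = 0:
warm ice to 0 °C: 0.0162·2090·(0 − (-23.5)) = 795.66; latent heat to melt: 0.0162·334000 = 5410.8; meltwater 0→T: 0.0162·4180·T = 67.72 T; seawater: 3036.4(T − 31.5)
3104.1 T = 95646 − 6206.5 = 89440
T ≈ 28.81 °C. Since T > 0 °C, the all-ice-melts assumption holds.

T_f ≈ 28.8 °C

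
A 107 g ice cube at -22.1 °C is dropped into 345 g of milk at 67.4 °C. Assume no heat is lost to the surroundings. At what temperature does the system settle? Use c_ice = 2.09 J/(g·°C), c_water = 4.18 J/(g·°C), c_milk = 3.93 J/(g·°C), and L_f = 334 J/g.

T_f ≈ 28.1 °C

Conservation of energy gives ΣQ = 0:
ice -22.1→0 °C: 107·2.09·22.1 = 4942.2
  latent heat to melt: 107·334 = 35738
  meltwater 0→T: 107·4.18·T = 447.26 T
  milk cools: 345·3.93·(T − 67.4) = 1355.9(T − 67.4)
1803.1 T = 91384 − 40680 = 50704
T ≈ 28.12 °C (positive, so assuming full melt was valid).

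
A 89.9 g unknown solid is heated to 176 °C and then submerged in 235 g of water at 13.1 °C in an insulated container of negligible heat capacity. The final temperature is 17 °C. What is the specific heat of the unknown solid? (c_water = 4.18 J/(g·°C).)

Heat lost by the unknown solid = heat gained by the water:
89.9·c·(176 − 17) = 235·4.18·(17 − 13.1)
14294 c = 3831  ⇒  c ≈ 0.268 J/(g·°C)

c ≈ 0.268 J/(g·°C)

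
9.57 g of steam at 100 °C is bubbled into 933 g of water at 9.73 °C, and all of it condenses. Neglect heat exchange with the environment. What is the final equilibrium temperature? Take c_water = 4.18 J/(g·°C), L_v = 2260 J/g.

T_f ≈ 16.1 °C

Setting the total heat transfer to zero:
condense steam: −9.57×2260 = −21628; condensate cools 100→T: 9.57×4.18×(T − 100) = 40(T − 100); original water: 3899.9(T − 9.73)
3939.9 T = 21628 + 4000.3 + 37946 = 63575
T ≈ 16.14 °C (< 100 °C, so full condensation is consistent).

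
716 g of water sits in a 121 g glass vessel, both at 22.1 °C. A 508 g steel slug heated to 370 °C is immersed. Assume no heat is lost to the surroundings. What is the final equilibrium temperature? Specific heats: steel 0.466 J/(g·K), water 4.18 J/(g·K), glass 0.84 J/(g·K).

Energy conservation, ΣQ = 0:
508·0.466·(T − 370) + 716·4.18·(T − 22.1) + 121·0.84·(T − 22.1) = 0
236.73(T − 370) + 2992.9(T − 22.1) + 101.64(T − 22.1) = 0
(236.73 + 2992.9 + 101.64) T = 236.73·370 + 2992.9·22.1 + 101.64·22.1
T ≈ 46.82 °C

T_f ≈ 46.8 °C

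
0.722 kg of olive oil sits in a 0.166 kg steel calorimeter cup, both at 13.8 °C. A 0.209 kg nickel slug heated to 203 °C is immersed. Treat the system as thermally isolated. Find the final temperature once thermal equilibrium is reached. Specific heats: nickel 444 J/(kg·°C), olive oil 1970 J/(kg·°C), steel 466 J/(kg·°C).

Taking heat into each body as positive, Σ m c ΔT = 0:
0.209×444×(T − 203) + 0.722×1970×(T − 13.8) + 0.166×466×(T − 13.8) = 0
1592.5 T = 39533
T = 39533/1592.5 ≈ 24.82 °C

T_f ≈ 24.8 °C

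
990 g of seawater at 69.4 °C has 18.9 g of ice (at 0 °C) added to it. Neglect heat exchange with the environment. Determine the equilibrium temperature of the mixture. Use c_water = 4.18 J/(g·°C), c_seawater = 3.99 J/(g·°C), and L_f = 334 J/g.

T_f ≈ 66.5 °C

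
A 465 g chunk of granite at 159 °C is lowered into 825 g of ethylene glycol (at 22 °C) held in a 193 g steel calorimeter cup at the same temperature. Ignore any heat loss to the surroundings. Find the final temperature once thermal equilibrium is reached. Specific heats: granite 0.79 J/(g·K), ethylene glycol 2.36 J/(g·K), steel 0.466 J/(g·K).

Energy conservation, ΣQ = 0:
465*0.79*(T − 159) + 825*2.36*(T − 22) + 193*0.466*(T − 22) = 0
(367.35 + 1947 + 89.94) T = 367.35*159 + 1947*22 + 89.94*22
T ≈ 42.93 °C

T_f ≈ 42.9 °C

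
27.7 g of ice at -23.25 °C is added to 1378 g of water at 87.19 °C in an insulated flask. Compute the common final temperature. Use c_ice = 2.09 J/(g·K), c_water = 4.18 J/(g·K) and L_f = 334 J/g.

T_f ≈ 83.7 °C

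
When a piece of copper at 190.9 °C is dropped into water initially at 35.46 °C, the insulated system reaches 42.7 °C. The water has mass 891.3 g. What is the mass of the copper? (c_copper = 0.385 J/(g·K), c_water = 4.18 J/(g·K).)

m ≈ 473 g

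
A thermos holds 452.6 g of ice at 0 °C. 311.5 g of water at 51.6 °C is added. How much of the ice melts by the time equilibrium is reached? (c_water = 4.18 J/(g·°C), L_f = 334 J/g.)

m_melted ≈ 201 g

Water can give up m c ΔT = 311.5·4.18·51.6 = 67187 J before reaching 0 °C.
Melting all 452.6 g of ice would need 452.6·334 = 151168 J.
67187 J < 151168 J, so only part of the ice melts and the system sits at 0 °C.
Mass melted = 67187/334 ≈ 201.2 g.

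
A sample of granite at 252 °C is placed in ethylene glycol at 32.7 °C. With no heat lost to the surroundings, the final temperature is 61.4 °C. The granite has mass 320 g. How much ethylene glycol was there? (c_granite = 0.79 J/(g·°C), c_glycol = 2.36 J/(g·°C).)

m ≈ 711 g

Net heat exchanged in the isolated system is zero:
320·0.79·(61.4 − 252) + m·2.36·(61.4 − 32.7) = 0
67.73 m = 48184
m = 48184/67.73 ≈ 711.4 g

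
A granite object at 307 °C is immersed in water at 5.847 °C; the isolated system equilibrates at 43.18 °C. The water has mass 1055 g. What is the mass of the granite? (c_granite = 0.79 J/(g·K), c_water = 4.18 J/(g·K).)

m ≈ 790 g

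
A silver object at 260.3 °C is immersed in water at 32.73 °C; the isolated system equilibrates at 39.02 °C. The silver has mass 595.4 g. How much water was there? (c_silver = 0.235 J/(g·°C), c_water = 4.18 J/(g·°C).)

m ≈ 1180 g

|Q_silver| = |Q_water|:
595.4×0.235×(260.3 − 39.02) = m×4.18×(39.02 − 32.73)
26.29 m = 30961  ⇒  m ≈ 1178 g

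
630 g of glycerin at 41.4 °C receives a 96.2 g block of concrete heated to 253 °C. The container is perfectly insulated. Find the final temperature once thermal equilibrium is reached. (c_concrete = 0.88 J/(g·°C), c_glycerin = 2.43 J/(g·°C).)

With ΣQ=0 the equilibrium temperature is the m·c-weighted mean:
T_f = (84.66·253 + 1530.9·41.4) / (84.66 + 1530.9)
    = 84797 / 1615.6 ≈ 52.49 °C

T_f ≈ 52.5 °C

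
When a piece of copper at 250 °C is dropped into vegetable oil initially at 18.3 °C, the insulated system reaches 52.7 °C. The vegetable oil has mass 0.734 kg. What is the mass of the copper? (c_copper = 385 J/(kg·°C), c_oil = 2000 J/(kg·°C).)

m ≈ 0.665 kg

Heat gained plus heat lost sum to zero:
m×385×(52.7 − 250) + 0.734×2000×(52.7 − 18.3) = 0
-75960 m = -50499
m = -50499/-75960 ≈ 0.6648 kg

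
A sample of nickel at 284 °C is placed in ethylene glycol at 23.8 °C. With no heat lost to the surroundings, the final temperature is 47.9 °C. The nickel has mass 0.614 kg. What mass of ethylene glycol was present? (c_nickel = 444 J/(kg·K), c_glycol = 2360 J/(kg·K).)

Energy conservation, ΣQ = 0:
0.614·444·(47.9 − 284) + m·2360·(47.9 − 23.8) = 0
56876 m = 64365
m = 64365/56876 ≈ 1.132 kg

m ≈ 1.13 kg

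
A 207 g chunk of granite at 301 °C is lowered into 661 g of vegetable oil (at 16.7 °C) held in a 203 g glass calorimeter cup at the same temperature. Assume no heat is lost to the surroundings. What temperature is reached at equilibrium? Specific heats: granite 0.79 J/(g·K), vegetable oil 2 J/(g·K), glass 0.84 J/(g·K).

T_f ≈ 44.8 °C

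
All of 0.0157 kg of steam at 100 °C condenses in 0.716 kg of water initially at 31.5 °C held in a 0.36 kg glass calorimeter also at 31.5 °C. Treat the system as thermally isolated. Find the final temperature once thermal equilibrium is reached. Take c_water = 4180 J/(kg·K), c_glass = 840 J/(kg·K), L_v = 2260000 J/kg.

Energy balance with sensible and latent terms:
steam→water at 100 °C releases m L_v = 0.0157·2260000 = 35482
  condensed water 100 °C→T: 65.63(T − 100)
  water warms: 0.716·4180·(T − 31.5) = 2992.9(T − 31.5)
  glass cup: 0.36·840·(T − 31.5) = 302.4(T − 31.5)
3360.9 T = 35482 + 6562.6 + 103801 = 145846
T ≈ 43.39 °C (< 100 °C, so full condensation is consistent).

T_f ≈ 43.4 °C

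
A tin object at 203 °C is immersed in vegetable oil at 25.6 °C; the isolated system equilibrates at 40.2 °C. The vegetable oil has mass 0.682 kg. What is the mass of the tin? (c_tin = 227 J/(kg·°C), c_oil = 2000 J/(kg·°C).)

|Q_tin| = |Q_oil|:
m×227×(203 − 40.2) = 0.682×2000×(40.2 − 25.6)
36956 m = 19914  ⇒  m ≈ 0.5389 kg

m ≈ 0.539 kg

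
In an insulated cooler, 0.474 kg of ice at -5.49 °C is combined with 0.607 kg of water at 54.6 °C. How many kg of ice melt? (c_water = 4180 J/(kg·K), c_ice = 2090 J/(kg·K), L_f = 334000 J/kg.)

Heat available from the water dropping to 0 °C: 0.607×4180×54.6 = 138534 J.
Of that, 0.474×2090×5.49 = 5438.7 J goes to bring the ice to 0 °C, leaving 133096 J.
To melt every bit of ice: 0.474×334000 = 158316 J.
That's not enough to melt it all — equilibrium is at 0 °C with ice remaining.
m_melted×334000 = 133096  ⇒  m_melted ≈ 0.3985 kg.

m_melted ≈ 0.398 kg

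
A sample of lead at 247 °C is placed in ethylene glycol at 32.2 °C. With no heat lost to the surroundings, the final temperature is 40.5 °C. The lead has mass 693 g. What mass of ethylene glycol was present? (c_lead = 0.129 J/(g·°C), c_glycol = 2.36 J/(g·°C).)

m ≈ 942 g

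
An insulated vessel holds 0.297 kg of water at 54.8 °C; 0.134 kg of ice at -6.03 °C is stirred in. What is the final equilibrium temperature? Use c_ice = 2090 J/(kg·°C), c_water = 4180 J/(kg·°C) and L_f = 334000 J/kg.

T_f ≈ 12.0 °C

Conservation of energy gives ΣQ = 0:
warm ice to 0 °C: 0.134·2090·(0 − (-6.03)) = 1688.8; latent heat to melt: 0.134·334000 = 44756; warm the meltwater: 560.12 T; water cools: 0.297·4180·(T − 54.8) = 1241.5(T − 54.8)
1801.6 T = 68032 − 46445 = 21587
T ≈ 11.98 °C (positive, so assuming full melt was valid).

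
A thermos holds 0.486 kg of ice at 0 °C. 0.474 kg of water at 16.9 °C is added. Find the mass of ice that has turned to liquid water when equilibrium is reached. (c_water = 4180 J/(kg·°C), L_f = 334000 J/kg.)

m_melted ≈ 0.1 kg

Cooling the water to 0 °C releases 0.474·4180·16.9 = 33484 J.
To melt every bit of ice: 0.486·334000 = 162324 J.
33484 J < 162324 J, so only part of the ice melts and the system sits at 0 °C.
m_melt = 33484 / L_f = 0.1003 kg.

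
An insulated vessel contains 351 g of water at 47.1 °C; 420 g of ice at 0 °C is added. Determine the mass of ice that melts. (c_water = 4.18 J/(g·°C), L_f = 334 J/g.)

m_melted ≈ 207 g

Heat available from the water dropping to 0 °C: 351·4.18·47.1 = 69104 J.
To melt every bit of ice: 420·334 = 140280 J.
That's not enough to melt it all — equilibrium is at 0 °C with ice remaining.
m_melt = 69104 / L_f = 206.9 g.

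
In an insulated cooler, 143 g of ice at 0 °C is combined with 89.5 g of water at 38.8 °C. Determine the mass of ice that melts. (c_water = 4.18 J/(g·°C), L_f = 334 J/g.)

Water can give up m c ΔT = 89.5×4.18×38.8 = 14515 J before reaching 0 °C.
Fully melting the ice requires m_ice L_f = 143×334 = 47762 J.
That's not enough to melt it all — equilibrium is at 0 °C with ice remaining.
m_melted×334 = 14515  ⇒  m_melted ≈ 43.46 g.

m_melted ≈ 43.5 g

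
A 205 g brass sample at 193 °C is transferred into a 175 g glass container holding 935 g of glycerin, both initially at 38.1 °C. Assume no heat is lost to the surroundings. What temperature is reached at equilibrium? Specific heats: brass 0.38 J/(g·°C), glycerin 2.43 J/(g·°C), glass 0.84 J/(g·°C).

Energy conservation, ΣQ = 0:
205·0.38·(T − 193) + 935·2.43·(T − 38.1) + 175·0.84·(T − 38.1) = 0
(77.9 + 2272.1 + 147) T = 77.9·193 + 2272.1·38.1 + 147·38.1
T = 107201/2497 ≈ 42.93 °C

T_f ≈ 42.9 °C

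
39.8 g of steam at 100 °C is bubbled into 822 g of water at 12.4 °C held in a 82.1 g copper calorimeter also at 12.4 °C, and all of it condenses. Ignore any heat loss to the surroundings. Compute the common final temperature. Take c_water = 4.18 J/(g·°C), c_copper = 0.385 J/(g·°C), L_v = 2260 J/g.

T_f ≈ 41.2 °C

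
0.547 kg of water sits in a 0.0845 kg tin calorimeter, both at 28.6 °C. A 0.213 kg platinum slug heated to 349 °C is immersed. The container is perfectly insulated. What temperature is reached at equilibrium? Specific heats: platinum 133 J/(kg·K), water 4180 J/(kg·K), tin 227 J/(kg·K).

T_f ≈ 32.5 °C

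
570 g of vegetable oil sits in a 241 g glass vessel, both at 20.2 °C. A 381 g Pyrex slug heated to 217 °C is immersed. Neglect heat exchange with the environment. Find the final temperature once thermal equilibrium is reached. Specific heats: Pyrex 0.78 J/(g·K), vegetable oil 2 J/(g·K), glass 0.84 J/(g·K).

T_f ≈ 55.9 °C

T_f is the heat-capacity-weighted average of the initial temperatures:
T_f = (297.18·217 + 1140·20.2 + 202.44·20.2) / (297.18 + 1140 + 202.44)
    = 91605 / 1639.6 ≈ 55.87 °C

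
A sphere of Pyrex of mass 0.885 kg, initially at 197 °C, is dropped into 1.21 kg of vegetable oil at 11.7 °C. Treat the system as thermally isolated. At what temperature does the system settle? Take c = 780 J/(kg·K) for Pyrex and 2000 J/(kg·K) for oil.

With ΣQ=0 the equilibrium temperature is the m·c-weighted mean:
T_f = (690.3·197 + 2420·11.7) / (690.3 + 2420)
    = 164303 / 3110.3 ≈ 52.83 °C

T_f ≈ 52.8 °C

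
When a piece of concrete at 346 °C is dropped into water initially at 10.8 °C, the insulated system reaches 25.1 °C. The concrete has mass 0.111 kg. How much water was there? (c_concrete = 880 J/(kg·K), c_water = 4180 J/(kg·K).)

Taking heat into each body as positive, Σ m c ΔT = 0:
0.111×880×(25.1 − 346) + m×4180×(25.1 − 10.8) = 0
59774 m = 31346
m = 31346/59774 ≈ 0.5244 kg

m ≈ 0.524 kg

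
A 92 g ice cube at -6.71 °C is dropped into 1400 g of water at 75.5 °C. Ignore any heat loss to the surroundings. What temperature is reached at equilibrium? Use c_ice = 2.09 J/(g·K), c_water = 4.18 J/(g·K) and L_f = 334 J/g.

Sum of m c ΔT and latent-heat terms is zero:
warm ice to 0 °C: 92·2.09·(0 − (-6.71)) = 1290.2; melt ice: 92·334 = 30728; warm the meltwater: 384.56 T; water cools: 1400·4.18·(T − 75.5) = 5852(T − 75.5)
6236.6 T = 441826 − 32018 = 409808
T ≈ 65.71 °C (positive, so assuming full melt was valid).

T_f ≈ 65.7 °C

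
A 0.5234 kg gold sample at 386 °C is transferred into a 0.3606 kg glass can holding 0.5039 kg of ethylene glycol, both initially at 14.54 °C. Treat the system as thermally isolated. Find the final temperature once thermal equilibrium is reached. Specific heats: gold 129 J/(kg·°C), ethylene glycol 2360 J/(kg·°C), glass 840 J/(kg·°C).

T_f is the heat-capacity-weighted average of the initial temperatures:
T_f = (67.52*386 + 1189.2*14.54 + 302.9*14.54) / (67.52 + 1189.2 + 302.9)
    = 47757 / 1559.6 ≈ 30.62 °C

T_f ≈ 30.6 °C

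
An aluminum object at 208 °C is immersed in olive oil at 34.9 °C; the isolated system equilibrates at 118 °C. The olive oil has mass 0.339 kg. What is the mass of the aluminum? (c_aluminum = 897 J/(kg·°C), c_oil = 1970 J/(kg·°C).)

m ≈ 0.687 kg

Heat lost by the aluminum = heat gained by the oil:
m·897·(208 − 118) = 0.339·1970·(118 − 34.9)
80730 m = 55497  ⇒  m ≈ 0.6874 kg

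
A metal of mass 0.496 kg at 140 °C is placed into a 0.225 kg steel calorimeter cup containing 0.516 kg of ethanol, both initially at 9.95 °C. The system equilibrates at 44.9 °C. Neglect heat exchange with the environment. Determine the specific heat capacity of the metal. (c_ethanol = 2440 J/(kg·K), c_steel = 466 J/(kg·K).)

Setting the total heat transfer to zero:
0.496×c×(44.9 − 140) + 0.516×2440×(44.9 − 9.95) + 0.225×466×(44.9 − 9.95) = 0
-47.17 c = -47668
c = -47668/-47.17 ≈ 1011 J/(kg·K)

c ≈ 1010 J/(kg·K)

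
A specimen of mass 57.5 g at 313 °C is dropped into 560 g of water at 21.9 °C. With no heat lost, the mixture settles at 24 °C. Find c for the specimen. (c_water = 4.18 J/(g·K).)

c ≈ 0.296 J/(g·K)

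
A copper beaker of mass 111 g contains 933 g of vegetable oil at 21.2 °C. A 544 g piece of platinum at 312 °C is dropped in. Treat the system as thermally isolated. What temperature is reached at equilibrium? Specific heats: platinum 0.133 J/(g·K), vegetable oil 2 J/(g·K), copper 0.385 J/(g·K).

T_f ≈ 31.8 °C

Taking heat into each body as positive, Σ m c ΔT = 0:
544·0.133·(T − 312) + 933·2·(T − 21.2) + 111·0.385·(T − 21.2) = 0
(72.35 + 1866 + 42.73) T = 72.35·312 + 1866·21.2 + 42.73·21.2
T ≈ 31.82 °C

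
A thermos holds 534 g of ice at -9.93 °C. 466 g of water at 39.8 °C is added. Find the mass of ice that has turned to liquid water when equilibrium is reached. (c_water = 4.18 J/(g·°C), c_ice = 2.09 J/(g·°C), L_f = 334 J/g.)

m_melted ≈ 199 g

Heat available from the water dropping to 0 °C: 466×4.18×39.8 = 77526 J.
Warming the ice to 0 °C takes 534×2.09×9.93 = 11082 J, leaving 66443 J for melting.
Melting all 534 g of ice would need 534×334 = 178356 J.
That's not enough to melt it all — equilibrium is at 0 °C with ice remaining.
m_melted×334 = 66443  ⇒  m_melted ≈ 198.9 g.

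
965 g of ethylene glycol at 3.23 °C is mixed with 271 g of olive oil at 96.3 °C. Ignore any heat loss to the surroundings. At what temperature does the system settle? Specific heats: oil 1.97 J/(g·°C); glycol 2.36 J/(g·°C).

T_f ≈ 20.9 °C

Heat lost by the oil equals heat gained by the glycol:
271·1.97·(96.3 − T) = 965·2.36·(T − 3.23)
533.87(96.3 − T) = 2277.4(T − 3.23)
2811.3 T = 58768  ⇒  T ≈ 20.90 °C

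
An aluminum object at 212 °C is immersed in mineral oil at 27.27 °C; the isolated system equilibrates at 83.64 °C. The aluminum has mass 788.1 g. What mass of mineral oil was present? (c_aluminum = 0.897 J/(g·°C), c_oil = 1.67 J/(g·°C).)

Energy conservation, ΣQ = 0:
788.1×0.897×(83.64 − 212) + m×1.67×(83.64 − 27.27) = 0
94.14 m = 90741
m = 90741/94.14 ≈ 963.9 g

m ≈ 964 g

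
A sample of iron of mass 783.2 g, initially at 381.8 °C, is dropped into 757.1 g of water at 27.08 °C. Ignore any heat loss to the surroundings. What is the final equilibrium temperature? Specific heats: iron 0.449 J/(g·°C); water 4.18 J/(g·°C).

T_f ≈ 62.6 °C

Setting the total heat transfer to zero:
783.2*0.449*(T − 381.8) + 757.1*4.18*(T − 27.08) = 0
351.66(T − 381.8) + 3164.7(T − 27.08) = 0
3516.3 T = 219962
T = 219962/3516.3 ≈ 62.55 °C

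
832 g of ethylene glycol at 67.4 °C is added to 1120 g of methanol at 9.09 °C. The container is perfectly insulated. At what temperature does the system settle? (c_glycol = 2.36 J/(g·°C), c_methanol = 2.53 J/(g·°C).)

Taking heat into each body as positive, Σ m c ΔT = 0:
832*2.36*(T − 67.4) + 1120*2.53*(T − 9.09) = 0
1963.5(T − 67.4) + 2833.6(T − 9.09) = 0
4797.1 T = 158099
T = 158099 / 4797.1 = 33 °C

T_f ≈ 33.0 °C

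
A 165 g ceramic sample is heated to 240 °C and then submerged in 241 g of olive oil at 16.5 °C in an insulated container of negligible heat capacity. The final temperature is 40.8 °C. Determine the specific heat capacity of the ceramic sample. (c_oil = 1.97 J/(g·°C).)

c ≈ 0.351 J/(g·°C)

m_s c (T_s − T_f) = m_oil c_oil (T_f − T_0):
165·c·(240 − 40.8) = 241·1.97·(40.8 − 16.5)
32868 c = 11537  ⇒  c ≈ 0.351 J/(g·°C)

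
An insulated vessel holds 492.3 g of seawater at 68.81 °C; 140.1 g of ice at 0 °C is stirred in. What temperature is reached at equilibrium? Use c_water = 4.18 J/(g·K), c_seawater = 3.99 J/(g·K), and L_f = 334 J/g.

Let T be the final temperature. ΣQ_i = 0:
latent heat to melt: 140.1×334 = 46793
  warm the meltwater: 585.62 T
  seawater cools: 492.3×3.99×(T − 68.81) = 1964.3(T − 68.81)
2549.9 T = 135162 − 46793 = 88369
T ≈ 34.66 °C — above 0 °C, consistent with complete melting.

T_f ≈ 34.7 °C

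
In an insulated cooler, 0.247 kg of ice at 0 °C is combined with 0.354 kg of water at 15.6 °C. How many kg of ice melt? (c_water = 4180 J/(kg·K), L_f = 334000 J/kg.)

m_melted ≈ 0.0691 kg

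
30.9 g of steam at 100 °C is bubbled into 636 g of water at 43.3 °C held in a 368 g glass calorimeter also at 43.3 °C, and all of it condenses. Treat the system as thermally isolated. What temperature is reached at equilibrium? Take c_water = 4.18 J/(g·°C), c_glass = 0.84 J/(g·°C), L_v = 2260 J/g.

Conservation of energy gives ΣQ = 0:
condense steam: −30.9×2260 = −69834
  condensate cools 100→T: 30.9×4.18×(T − 100) = 129.16(T − 100)
  original water: 2658.5(T − 43.3)
  cup: 309.12(T − 43.3)
3096.8 T = 69834 + 12916 + 128497 = 211247
T ≈ 68.22 °C — below 100 °C, confirming all the steam condensed.

T_f ≈ 68.2 °C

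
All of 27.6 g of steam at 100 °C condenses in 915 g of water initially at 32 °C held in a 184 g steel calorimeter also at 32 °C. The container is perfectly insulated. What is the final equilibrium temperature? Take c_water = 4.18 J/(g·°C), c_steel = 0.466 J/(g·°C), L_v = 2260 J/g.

T_f ≈ 49.4 °C

Setting the total heat transfer to zero:
steam→water at 100 °C releases m L_v = 27.6·2260 = 62376; condensed water 100 °C→T: 115.37(T − 100); water warms: 915·4.18·(T − 32) = 3824.7(T − 32); steel cup: 184·0.466·(T − 32) = 85.74(T − 32)
4025.8 T = 62376 + 11537 + 125134 = 199047
T ≈ 49.44 °C (< 100 °C, so full condensation is consistent).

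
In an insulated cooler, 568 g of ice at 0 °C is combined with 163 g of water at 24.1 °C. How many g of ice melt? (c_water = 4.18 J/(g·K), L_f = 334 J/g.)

m_melted ≈ 49.2 g

Water can give up m c ΔT = 163·4.18·24.1 = 16420 J before reaching 0 °C.
Fully melting the ice requires m_ice L_f = 568·334 = 189712 J.
Since 16420 < 189712 J, not all the ice melts; equilibrium is at 0 °C.
m_melted·334 = 16420  ⇒  m_melted ≈ 49.16 g.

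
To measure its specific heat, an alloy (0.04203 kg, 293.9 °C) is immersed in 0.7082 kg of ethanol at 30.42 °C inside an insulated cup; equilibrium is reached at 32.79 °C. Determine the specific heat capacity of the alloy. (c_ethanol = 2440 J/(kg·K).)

c ≈ 373 J/(kg·K)

Heat lost by the alloy = heat gained by the ethanol:
0.04203×c×(293.9 − 32.79) = 0.7082×2440×(32.79 − 30.42)
10.97 c = 4095.4  ⇒  c ≈ 373.2 J/(kg·K)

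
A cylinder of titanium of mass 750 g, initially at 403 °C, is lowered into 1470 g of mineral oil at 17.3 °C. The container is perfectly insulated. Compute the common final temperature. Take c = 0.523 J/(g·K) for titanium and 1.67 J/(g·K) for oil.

T_f ≈ 70.4 °C

T_f = Σ m_i c_i T_i / Σ m_i c_i:
T_f = (392.25*403 + 2454.9*17.3) / (392.25 + 2454.9)
    = 200547 / 2847.2 ≈ 70.44 °C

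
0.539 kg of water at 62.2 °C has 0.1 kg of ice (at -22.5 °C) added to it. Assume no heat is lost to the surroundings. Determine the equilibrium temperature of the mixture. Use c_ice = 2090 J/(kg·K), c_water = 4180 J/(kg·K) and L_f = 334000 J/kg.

T_f ≈ 38.2 °C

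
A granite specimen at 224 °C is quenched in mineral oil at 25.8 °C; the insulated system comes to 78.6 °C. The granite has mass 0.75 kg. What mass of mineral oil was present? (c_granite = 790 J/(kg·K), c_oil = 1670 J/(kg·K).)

Energy conservation, ΣQ = 0:
0.75×790×(78.6 − 224) + m×1670×(78.6 − 25.8) = 0
88176 m = 86150
m = 86150/88176 ≈ 0.977 kg

m ≈ 0.977 kg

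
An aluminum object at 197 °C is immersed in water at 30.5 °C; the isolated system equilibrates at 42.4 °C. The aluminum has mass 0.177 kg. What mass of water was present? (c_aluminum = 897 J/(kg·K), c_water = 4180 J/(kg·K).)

|Q_aluminum| = |Q_water|:
0.177·897·(197 − 42.4) = m·4180·(42.4 − 30.5)
49742 m = 24546  ⇒  m ≈ 0.4935 kg

m ≈ 0.493 kg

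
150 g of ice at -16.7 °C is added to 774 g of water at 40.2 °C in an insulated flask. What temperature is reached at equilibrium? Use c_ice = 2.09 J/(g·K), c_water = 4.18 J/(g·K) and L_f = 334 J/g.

T_f ≈ 19.3 °C

Energy balance with sensible and latent terms:
warm ice to 0 °C: 150×2.09×(0 − (-16.7)) = 5235.4; latent heat to melt: 150×334 = 50100; meltwater 0→T: 150×4.18×T = 627 T; water cools: 774×4.18×(T − 40.2) = 3235.3(T − 40.2)
3862.3 T = 130060 − 55335 = 74724
T ≈ 19.35 °C. Since T > 0 °C, the all-ice-melts assumption holds.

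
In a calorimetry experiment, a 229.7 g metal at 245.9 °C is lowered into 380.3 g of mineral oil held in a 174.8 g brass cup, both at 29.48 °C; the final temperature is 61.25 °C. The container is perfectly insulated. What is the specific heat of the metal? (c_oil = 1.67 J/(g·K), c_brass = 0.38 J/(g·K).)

c ≈ 0.525 J/(g·K)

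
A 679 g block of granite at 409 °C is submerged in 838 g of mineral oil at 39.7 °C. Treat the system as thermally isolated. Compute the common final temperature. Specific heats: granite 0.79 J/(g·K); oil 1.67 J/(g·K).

T_f ≈ 142.0 °C

T_f = Σ m_i c_i T_i / Σ m_i c_i:
T_f = (536.41*409 + 1399.5*39.7) / (536.41 + 1399.5)
    = 274950 / 1935.9 ≈ 142.03 °C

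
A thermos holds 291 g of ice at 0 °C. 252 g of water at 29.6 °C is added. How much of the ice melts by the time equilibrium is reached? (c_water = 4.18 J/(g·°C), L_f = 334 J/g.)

m_melted ≈ 93.4 g

Heat available from the water dropping to 0 °C: 252·4.18·29.6 = 31179 J.
To melt every bit of ice: 291·334 = 97194 J.
Since 31179 < 97194 J, not all the ice melts; equilibrium is at 0 °C.
Mass melted = 31179/334 ≈ 93.35 g.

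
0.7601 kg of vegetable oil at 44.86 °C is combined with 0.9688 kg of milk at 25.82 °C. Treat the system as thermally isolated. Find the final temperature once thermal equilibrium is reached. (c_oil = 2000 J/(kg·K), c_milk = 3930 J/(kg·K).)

Energy conservation, ΣQ = 0:
0.7601*2000*(T − 44.86) + 0.9688*3930*(T − 25.82) = 0
5327.6 T = 166503
T ≈ 31.25 °C

T_f ≈ 31.3 °C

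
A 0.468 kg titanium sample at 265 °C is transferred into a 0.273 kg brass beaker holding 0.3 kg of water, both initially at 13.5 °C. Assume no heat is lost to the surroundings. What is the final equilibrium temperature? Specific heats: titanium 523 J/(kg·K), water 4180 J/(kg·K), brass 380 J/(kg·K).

T_f ≈ 51.9 °C

Heat gained plus heat lost sum to zero:
0.468×523×(T − 265) + 0.3×4180×(T − 13.5) + 0.273×380×(T − 13.5) = 0
(244.76 + 1254 + 103.74) T = 244.76×265 + 1254×13.5 + 103.74×13.5
T = 83192/1602.5 ≈ 51.91 °C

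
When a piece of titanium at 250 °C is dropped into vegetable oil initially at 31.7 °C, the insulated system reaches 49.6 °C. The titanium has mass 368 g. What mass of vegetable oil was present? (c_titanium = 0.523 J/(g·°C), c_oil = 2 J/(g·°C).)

Net heat exchanged in the isolated system is zero:
368·0.523·(49.6 − 250) + m·2·(49.6 − 31.7) = 0
35.8 m = 38570
m = 38570/35.8 ≈ 1077 g

m ≈ 1080 g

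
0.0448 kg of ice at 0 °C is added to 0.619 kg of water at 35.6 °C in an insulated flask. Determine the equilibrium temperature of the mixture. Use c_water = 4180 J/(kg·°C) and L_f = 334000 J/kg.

T_f ≈ 27.8 °C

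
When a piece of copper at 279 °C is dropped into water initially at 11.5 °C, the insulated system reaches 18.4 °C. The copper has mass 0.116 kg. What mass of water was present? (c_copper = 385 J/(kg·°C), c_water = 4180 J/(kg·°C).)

Heat lost by the copper = heat gained by the water:
0.116·385·(279 − 18.4) = m·4180·(18.4 − 11.5)
28842 m = 11638  ⇒  m ≈ 0.4035 kg

m ≈ 0.404 kg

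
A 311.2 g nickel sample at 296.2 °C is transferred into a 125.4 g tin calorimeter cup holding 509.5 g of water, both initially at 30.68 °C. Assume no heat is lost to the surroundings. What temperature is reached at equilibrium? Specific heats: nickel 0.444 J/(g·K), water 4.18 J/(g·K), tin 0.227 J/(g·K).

Heat gained plus heat lost sum to zero:
311.2×0.444×(T − 296.2) + 509.5×4.18×(T − 30.68) + 125.4×0.227×(T − 30.68) = 0
(138.17 + 2129.7 + 28.47) T = 138.17×296.2 + 2129.7×30.68 + 28.47×30.68
T ≈ 46.66 °C

T_f ≈ 46.7 °C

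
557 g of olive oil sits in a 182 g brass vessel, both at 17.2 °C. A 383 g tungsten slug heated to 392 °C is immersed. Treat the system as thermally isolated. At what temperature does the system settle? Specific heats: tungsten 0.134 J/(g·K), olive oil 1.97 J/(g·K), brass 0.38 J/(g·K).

T_f is the heat-capacity-weighted average of the initial temperatures:
T_f = (51.32×392 + 1097.3×17.2 + 69.16×17.2) / (51.32 + 1097.3 + 69.16)
    = 40181 / 1217.8 ≈ 33.00 °C

T_f ≈ 33.0 °C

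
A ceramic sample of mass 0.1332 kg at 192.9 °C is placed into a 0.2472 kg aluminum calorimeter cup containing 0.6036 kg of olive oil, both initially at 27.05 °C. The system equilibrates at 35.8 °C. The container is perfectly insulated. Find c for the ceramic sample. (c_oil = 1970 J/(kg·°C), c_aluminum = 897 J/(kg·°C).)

c ≈ 590 J/(kg·°C)

Setting the total heat transfer to zero:
0.1332×c×(35.8 − 192.9) + 0.6036×1970×(35.8 − 27.05) + 0.2472×897×(35.8 − 27.05) = 0
-20.93 c = -12345
c = -12345/-20.93 ≈ 589.9 J/(kg·°C)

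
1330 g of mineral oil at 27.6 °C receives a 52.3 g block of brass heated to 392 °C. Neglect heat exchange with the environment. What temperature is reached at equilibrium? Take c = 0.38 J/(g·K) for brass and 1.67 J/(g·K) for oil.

T_f ≈ 30.8 °C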